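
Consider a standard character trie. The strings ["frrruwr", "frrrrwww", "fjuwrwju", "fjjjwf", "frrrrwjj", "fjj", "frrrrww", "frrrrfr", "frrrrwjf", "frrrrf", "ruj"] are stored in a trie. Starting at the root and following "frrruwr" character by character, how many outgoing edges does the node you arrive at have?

0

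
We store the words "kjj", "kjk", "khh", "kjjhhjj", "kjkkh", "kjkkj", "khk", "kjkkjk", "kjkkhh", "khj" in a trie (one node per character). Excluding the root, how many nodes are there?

17

Trie structure (* marks end of a word):
(root)
└─ k
   ├─ h
   │  ├─ h *
   │  ├─ j *
   │  └─ k *
   └─ j
      ├─ j *
      │  └─ h
      │     └─ h
      │        └─ j
      │           └─ j *
      └─ k *
         └─ k
            ├─ h *
            │  └─ h *
            └─ j *
               └─ k *
Counting every labelled node above: 17.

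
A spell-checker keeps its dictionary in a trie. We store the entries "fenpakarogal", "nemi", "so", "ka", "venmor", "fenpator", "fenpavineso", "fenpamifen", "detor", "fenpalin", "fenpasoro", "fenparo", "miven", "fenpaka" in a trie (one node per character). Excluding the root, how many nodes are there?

For each word, the new-node count is its length minus the longest prefix already in the trie:
  "fenpakarogal" → 12 new (f, e, n, p, a, k, a, r, o, g, a, l)
  "nemi" → 4 new (n, e, m, i)
  "so" → 2 new (s, o)
  "ka" → 2 new (k, a)
  "venmor" → 6 new (v, e, n, m, o, r)
  "fenpator" → prefix "fenpa" already present; 3 new (t, o, r)
  "fenpavineso" → prefix "fenpa" already present; 6 new (v, i, n, e, s, o)
  "fenpamifen" → prefix "fenpa" already present; 5 new (m, i, f, e, n)
  "detor" → 5 new (d, e, t, o, r)
  "fenpalin" → prefix "fenpa" already present; 3 new (l, i, n)
  "fenpasoro" → prefix "fenpa" already present; 4 new (s, o, r, o)
  "fenparo" → prefix "fenpa" already present; 2 new (r, o)
  "miven" → 5 new (m, i, v, e, n)
  "fenpaka" → prefix "fenpaka" already present; 0 new (none)
Total nodes = 12 + 4 + 2 + 2 + 6 + 3 + 6 + 5 + 5 + 3 + 4 + 2 + 5 + 0 = 59

59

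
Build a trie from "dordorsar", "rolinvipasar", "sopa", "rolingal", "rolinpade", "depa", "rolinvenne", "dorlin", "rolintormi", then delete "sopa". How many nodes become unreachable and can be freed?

After clearing the end-marker at "sopa", prune upward until reaching a node still needed by another word.
No other word shares any prefix with "sopa", so all 4 of its nodes go.
Nodes removed: 4

4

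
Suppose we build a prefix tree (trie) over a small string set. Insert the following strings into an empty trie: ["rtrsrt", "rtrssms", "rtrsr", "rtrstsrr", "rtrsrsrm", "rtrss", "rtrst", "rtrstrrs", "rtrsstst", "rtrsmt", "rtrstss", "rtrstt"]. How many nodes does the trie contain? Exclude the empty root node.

26

Trace insertions, counting only characters that open a new branch:
  "rtrsrt" → 6 new (r, t, r, s, r, t)
  "rtrssms" → prefix "rtrs" already present; 3 new (s, m, s)
  "rtrsr" → prefix "rtrsr" already present; 0 new (none)
  "rtrstsrr" → prefix "rtrs" already present; 4 new (t, s, r, r)
  "rtrsrsrm" → prefix "rtrsr" already present; 3 new (s, r, m)
  "rtrss" → prefix "rtrss" already present; 0 new (none)
  "rtrst" → prefix "rtrst" already present; 0 new (none)
  "rtrstrrs" → prefix "rtrst" already present; 3 new (r, r, s)
  "rtrsstst" → prefix "rtrss" already present; 3 new (t, s, t)
  "rtrsmt" → prefix "rtrs" already present; 2 new (m, t)
  "rtrstss" → prefix "rtrsts" already present; 1 new (s)
  "rtrstt" → prefix "rtrst" already present; 1 new (t)
Total nodes = 6 + 3 + 0 + 4 + 3 + 0 + 0 + 3 + 3 + 2 + 1 + 1 = 26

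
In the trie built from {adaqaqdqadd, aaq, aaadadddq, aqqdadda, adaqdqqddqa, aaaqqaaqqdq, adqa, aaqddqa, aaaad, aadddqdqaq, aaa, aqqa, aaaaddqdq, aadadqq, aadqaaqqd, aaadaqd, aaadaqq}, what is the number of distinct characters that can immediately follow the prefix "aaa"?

3

Walk "aaa" from the root, arriving at one node.
Distinct next characters after "aaa": a, d, q.
That node has 3 child edges.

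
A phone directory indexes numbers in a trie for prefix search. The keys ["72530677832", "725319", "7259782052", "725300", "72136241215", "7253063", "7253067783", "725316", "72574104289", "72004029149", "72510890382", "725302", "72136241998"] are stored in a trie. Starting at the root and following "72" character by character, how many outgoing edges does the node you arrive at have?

3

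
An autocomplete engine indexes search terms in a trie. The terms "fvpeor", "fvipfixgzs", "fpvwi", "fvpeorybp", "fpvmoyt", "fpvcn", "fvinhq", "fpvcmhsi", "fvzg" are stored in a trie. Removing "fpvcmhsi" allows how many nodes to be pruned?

4

After clearing the end-marker at "fpvcmhsi", prune upward until reaching a node still needed by another word.
The suffix "mhsi" (4 nodes) is used only by "fpvcmhsi"; the node for "fpvc" still has the child "n", so pruning stops there.
Nodes removed: 4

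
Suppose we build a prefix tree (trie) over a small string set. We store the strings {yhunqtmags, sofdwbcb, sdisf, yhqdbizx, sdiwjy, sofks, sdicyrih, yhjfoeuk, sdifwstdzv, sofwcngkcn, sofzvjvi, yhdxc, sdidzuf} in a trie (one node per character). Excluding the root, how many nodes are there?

70

Insert word by word; a character creates a node only if that edge doesn't already exist:
  "yhunqtmags" → 10 new (y, h, u, n, q, t, m, a, g, s)
  "sofdwbcb" → 8 new (s, o, f, d, w, b, c, b)
  "sdisf" → prefix "s" already present; 4 new (d, i, s, f)
  "yhqdbizx" → prefix "yh" already present; 6 new (q, d, b, i, z, x)
  "sdiwjy" → prefix "sdi" already present; 3 new (w, j, y)
  "sofks" → prefix "sof" already present; 2 new (k, s)
  "sdicyrih" → prefix "sdi" already present; 5 new (c, y, r, i, h)
  "yhjfoeuk" → prefix "yh" already present; 6 new (j, f, o, e, u, k)
  "sdifwstdzv" → prefix "sdi" already present; 7 new (f, w, s, t, d, z, v)
  "sofwcngkcn" → prefix "sof" already present; 7 new (w, c, n, g, k, c, n)
  "sofzvjvi" → prefix "sof" already present; 5 new (z, v, j, v, i)
  "yhdxc" → prefix "yh" already present; 3 new (d, x, c)
  "sdidzuf" → prefix "sdi" already present; 4 new (d, z, u, f)
Total nodes = 10 + 8 + 4 + 6 + 3 + 2 + 5 + 6 + 7 + 7 + 5 + 3 + 4 = 70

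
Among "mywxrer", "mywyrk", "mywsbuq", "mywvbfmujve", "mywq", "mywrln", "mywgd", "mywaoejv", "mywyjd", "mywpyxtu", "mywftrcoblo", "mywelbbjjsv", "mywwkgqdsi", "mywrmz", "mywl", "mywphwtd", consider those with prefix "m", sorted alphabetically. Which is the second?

mywelbbjjsv

Filter for "m…" and sort: "mywaoejv", "mywelbbjjsv", "mywftrcoblo", "mywgd", "mywl", "mywphwtd", "mywpyxtu", "mywq", "mywrln", "mywrmz", "mywsbuq", "mywvbfmujve", "mywwkgqdsi", "mywxrer", "mywyjd", "mywyrk"
Position 2: mywelbbjjsv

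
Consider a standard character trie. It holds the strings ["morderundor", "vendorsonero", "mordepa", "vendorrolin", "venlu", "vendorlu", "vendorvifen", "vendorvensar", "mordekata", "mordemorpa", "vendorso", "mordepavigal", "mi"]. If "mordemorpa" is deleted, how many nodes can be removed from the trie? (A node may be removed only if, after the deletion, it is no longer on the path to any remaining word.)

A node on "mordemorpa"'s path can go only if nothing else ends at it or branches off below it.
The suffix "morpa" (5 nodes) is used only by "mordemorpa"; the node for "morde" still has the child "r", so pruning stops there.
Nodes removed: 5

5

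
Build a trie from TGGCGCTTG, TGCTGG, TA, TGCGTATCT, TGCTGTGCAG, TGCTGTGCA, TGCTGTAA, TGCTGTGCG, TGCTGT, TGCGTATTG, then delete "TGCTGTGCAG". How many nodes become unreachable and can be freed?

1

After clearing the end-marker at "TGCTGTGCAG", prune upward until reaching a node still needed by another word.
The suffix "G" (1 node) is used only by "TGCTGTGCAG"; "TGCTGTGCA" is itself a stored word, so pruning stops there.
Nodes removed: 1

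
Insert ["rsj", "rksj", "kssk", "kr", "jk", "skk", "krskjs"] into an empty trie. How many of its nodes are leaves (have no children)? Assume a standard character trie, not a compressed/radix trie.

6

A leaf is a node with no children — equivalently, the end of a word that is not a proper prefix of any other stored word.
Those words: "jk", "krskjs", "kssk", "rksj", "rsj", "skk"
Leaf count: 6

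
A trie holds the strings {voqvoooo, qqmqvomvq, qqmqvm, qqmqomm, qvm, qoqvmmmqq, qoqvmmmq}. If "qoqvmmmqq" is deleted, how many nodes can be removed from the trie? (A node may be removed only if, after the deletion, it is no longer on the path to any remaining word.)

1

Walk "qoqvmmmqq" from the leaf back toward the root, removing each node that no remaining word uses.
The suffix "q" (1 node) is used only by "qoqvmmmqq"; "qoqvmmmq" is itself a stored word, so pruning stops there.
Nodes removed: 1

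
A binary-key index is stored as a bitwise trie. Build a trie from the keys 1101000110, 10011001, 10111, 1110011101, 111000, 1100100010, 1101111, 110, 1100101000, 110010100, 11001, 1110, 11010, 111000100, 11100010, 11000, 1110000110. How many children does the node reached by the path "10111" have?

0

Follow the path "10111" to its node, then look at its outgoing edges.
No stored string extends past "10111".
That node has 0 child edges.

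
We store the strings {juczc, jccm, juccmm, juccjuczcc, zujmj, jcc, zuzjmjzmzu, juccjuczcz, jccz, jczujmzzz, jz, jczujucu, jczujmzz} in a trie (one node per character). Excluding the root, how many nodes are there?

Insert word by word; a character creates a node only if that edge doesn't already exist:
  "juczc" → 5 new (j, u, c, z, c)
  "jccm" → prefix "j" already present; 3 new (c, c, m)
  "juccmm" → prefix "juc" already present; 3 new (c, m, m)
  "juccjuczcc" → prefix "jucc" already present; 6 new (j, u, c, z, c, c)
  "zujmj" → 5 new (z, u, j, m, j)
  "jcc" → prefix "jcc" already present; 0 new (none)
  "zuzjmjzmzu" → prefix "zu" already present; 8 new (z, j, m, j, z, m, z, u)
  "juccjuczcz" → prefix "juccjuczc" already present; 1 new (z)
  "jccz" → prefix "jcc" already present; 1 new (z)
  "jczujmzzz" → prefix "jc" already present; 7 new (z, u, j, m, z, z, z)
  "jz" → prefix "j" already present; 1 new (z)
  "jczujucu" → prefix "jczuj" already present; 3 new (u, c, u)
  "jczujmzz" → prefix "jczujmzz" already present; 0 new (none)
Total nodes = 5 + 3 + 3 + 6 + 5 + 0 + 8 + 1 + 1 + 7 + 1 + 3 + 0 = 43

43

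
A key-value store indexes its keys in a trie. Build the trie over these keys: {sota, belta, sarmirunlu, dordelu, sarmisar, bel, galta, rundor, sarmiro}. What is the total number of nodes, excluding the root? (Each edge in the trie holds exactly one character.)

40

Count nodes per top-level branch (shared prefixes stored once):
  'b'-branch (bel, belta): 5 nodes
  'd'-branch (dordelu): 7 nodes
  'g'-branch (galta): 5 nodes
  'r'-branch (rundor): 6 nodes
  's'-branch (sarmiro, sarmirunlu, sarmisar, sota): 17 nodes
Sum: 40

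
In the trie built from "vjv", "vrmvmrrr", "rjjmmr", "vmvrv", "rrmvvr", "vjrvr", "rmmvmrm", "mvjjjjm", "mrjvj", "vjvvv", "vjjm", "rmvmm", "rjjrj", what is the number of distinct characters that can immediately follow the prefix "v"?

3

The children of the "v" node are the distinct next characters among strings starting with "v".
Distinct next characters after "v": j, m, r.
That node has 3 child edges.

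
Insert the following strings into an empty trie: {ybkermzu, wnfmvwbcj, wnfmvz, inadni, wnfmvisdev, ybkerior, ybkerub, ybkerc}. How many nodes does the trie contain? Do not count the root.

35

Count nodes per top-level branch (shared prefixes stored once):
  'i'-branch (inadni): 6 nodes
  'w'-branch (wnfmvisdev, wnfmvwbcj, wnfmvz): 15 nodes
  'y'-branch (ybkerc, ybkerior, ybkermzu, ybkerub): 14 nodes
Sum: 35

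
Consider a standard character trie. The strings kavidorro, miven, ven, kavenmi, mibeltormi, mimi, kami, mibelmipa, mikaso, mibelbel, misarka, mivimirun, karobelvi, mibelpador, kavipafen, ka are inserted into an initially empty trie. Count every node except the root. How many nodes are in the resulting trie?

72

For each word, the new-node count is its length minus the longest prefix already in the trie:
  "kavidorro" → 9 new (k, a, v, i, d, o, r, r, o)
  "miven" → 5 new (m, i, v, e, n)
  "ven" → 3 new (v, e, n)
  "kavenmi" → prefix "kav" already present; 4 new (e, n, m, i)
  "mibeltormi" → prefix "mi" already present; 8 new (b, e, l, t, o, r, m, i)
  "mimi" → prefix "mi" already present; 2 new (m, i)
  "kami" → prefix "ka" already present; 2 new (m, i)
  "mibelmipa" → prefix "mibel" already present; 4 new (m, i, p, a)
  "mikaso" → prefix "mi" already present; 4 new (k, a, s, o)
  "mibelbel" → prefix "mibel" already present; 3 new (b, e, l)
  "misarka" → prefix "mi" already present; 5 new (s, a, r, k, a)
  "mivimirun" → prefix "miv" already present; 6 new (i, m, i, r, u, n)
  "karobelvi" → prefix "ka" already present; 7 new (r, o, b, e, l, v, i)
  "mibelpador" → prefix "mibel" already present; 5 new (p, a, d, o, r)
  "kavipafen" → prefix "kavi" already present; 5 new (p, a, f, e, n)
  "ka" → prefix "ka" already present; 0 new (none)
Total nodes = 9 + 5 + 3 + 4 + 8 + 2 + 2 + 4 + 4 + 3 + 5 + 6 + 7 + 5 + 5 + 0 = 72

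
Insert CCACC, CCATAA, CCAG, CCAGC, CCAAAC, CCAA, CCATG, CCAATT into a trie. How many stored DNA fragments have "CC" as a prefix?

Traverse to the node for "CC", then collect every word in that subtree.
Words under "CC": CCAA, CCAAAC, CCAATT, CCACC, CCAG, CCAGC, CCATAA, CCATG
Count: 8

8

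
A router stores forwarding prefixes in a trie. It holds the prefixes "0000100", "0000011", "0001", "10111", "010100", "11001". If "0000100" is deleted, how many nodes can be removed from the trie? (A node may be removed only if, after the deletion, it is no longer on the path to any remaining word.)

3

A node on "0000100"'s path can go only if nothing else ends at it or branches off below it.
The suffix "100" (3 nodes) is used only by "0000100"; the node for "0000" still has the child "0", so pruning stops there.
Nodes removed: 3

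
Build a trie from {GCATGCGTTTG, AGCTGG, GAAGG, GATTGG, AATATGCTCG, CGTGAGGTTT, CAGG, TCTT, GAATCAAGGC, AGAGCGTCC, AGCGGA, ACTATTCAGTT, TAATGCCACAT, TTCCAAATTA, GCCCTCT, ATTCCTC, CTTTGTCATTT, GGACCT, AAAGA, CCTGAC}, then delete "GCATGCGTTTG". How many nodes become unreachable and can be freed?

9

A node on "GCATGCGTTTG"'s path can go only if nothing else ends at it or branches off below it.
The suffix "ATGCGTTTG" (9 nodes) is used only by "GCATGCGTTTG"; the node for "GC" still has the child "C", so pruning stops there.
Nodes removed: 9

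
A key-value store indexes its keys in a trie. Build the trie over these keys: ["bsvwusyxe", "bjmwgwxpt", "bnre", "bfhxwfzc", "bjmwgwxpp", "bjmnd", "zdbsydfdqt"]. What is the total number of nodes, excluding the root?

40

Trie structure (* marks end of a word):
(root)
├─ b
│  ├─ f
│  │  └─ h
│  │     └─ x
│  │        └─ w
│  │           └─ f
│  │              └─ z
│  │                 └─ c *
│  ├─ j
│  │  └─ m
│  │     ├─ n
│  │     │  └─ d *
│  │     └─ w
│  │        └─ g
│  │           └─ w
│  │              └─ x
│  │                 └─ p
│  │                    ├─ p *
│  │                    └─ t *
│  ├─ n
│  │  └─ r
│  │     └─ e *
│  └─ s
│     └─ v
│        └─ w
│           └─ u
│              └─ s
│                 └─ y
│                    └─ x
│                       └─ e *
└─ z
   └─ d
      └─ b
         └─ s
            └─ y
               └─ d
                  └─ f
                     └─ d
                        └─ q
                           └─ t *
Counting every labelled node above: 40.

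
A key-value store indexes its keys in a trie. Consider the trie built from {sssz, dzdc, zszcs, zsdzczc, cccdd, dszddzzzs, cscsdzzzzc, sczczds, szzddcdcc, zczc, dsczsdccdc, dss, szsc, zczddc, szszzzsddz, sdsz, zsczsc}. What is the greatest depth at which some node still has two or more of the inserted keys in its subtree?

3

Equivalently: take the maximum, over all pairs, of their longest common prefix length.
e.g. "szsc" and "szszzzsddz" share the prefix "szs" of length 3; no pair shares a longer one.
Longest shared-prefix length: 3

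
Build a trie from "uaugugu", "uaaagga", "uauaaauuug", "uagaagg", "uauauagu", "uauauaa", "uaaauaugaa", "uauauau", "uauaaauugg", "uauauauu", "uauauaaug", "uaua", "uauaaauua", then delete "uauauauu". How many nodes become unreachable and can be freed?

1

Walk "uauauauu" from the leaf back toward the root, removing each node that no remaining word uses.
The suffix "u" (1 node) is used only by "uauauauu"; "uauauau" is itself a stored word, so pruning stops there.
Nodes removed: 1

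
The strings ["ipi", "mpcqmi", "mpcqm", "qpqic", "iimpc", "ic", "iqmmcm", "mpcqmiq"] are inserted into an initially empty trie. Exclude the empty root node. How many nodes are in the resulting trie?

25

Trie structure (* marks end of a word):
(root)
├─ i
│  ├─ c *
│  ├─ i
│  │  └─ m
│  │     └─ p
│  │        └─ c *
│  ├─ p
│  │  └─ i *
│  └─ q
│     └─ m
│        └─ m
│           └─ c
│              └─ m *
├─ m
│  └─ p
│     └─ c
│        └─ q
│           └─ m *
│              └─ i *
│                 └─ q *
└─ q
   └─ p
      └─ q
         └─ i
            └─ c *
Counting every labelled node above: 25.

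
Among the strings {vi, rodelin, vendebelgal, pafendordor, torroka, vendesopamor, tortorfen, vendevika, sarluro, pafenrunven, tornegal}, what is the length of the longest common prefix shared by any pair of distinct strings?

5

The deepest shared node is where two words last agree before diverging.
e.g. "pafendordor" and "pafenrunven" share the prefix "pafen" of length 5; no pair shares a longer one.
Longest shared-prefix length: 5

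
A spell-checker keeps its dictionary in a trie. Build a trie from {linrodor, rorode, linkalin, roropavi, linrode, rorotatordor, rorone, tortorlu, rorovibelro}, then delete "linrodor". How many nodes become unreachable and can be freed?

A node on "linrodor"'s path can go only if nothing else ends at it or branches off below it.
The suffix "or" (2 nodes) is used only by "linrodor"; the node for "linrod" still has the child "e", so pruning stops there.
Nodes removed: 2

2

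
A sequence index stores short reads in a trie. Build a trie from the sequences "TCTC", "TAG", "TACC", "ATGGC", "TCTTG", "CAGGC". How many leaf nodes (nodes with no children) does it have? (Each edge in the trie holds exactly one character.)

Leaves are exactly the stored words that no other stored word extends.
Those words: "ATGGC", "CAGGC", "TACC", "TAG", "TCTC", "TCTTG"
Leaf count: 6

6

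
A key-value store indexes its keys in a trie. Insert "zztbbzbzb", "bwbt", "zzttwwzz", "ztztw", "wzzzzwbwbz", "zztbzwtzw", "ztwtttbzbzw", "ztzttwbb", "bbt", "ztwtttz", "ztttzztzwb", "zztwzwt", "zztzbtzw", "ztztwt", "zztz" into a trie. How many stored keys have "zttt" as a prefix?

Filter for entries beginning with "zttt":
Matches: "ztttzztzwb"
Count: 1

1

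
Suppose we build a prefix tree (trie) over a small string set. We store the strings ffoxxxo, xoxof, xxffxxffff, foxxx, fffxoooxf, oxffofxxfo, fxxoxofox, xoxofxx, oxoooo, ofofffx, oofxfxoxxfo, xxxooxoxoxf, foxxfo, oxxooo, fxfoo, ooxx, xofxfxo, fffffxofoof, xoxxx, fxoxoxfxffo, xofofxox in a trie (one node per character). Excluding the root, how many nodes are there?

For each word, the new-node count is its length minus the longest prefix already in the trie:
  "ffoxxxo" → 7 new (f, f, o, x, x, x, o)
  "xoxof" → 5 new (x, o, x, o, f)
  "xxffxxffff" → prefix "x" already present; 9 new (x, f, f, x, x, f, f, f, f)
  "foxxx" → prefix "f" already present; 4 new (o, x, x, x)
  "fffxoooxf" → prefix "ff" already present; 7 new (f, x, o, o, o, x, f)
  "oxffofxxfo" → 10 new (o, x, f, f, o, f, x, x, f, o)
  "fxxoxofox" → prefix "f" already present; 8 new (x, x, o, x, o, f, o, x)
  "xoxofxx" → prefix "xoxof" already present; 2 new (x, x)
  "oxoooo" → prefix "ox" already present; 4 new (o, o, o, o)
  "ofofffx" → prefix "o" already present; 6 new (f, o, f, f, f, x)
  "oofxfxoxxfo" → prefix "o" already present; 10 new (o, f, x, f, x, o, x, x, f, o)
  "xxxooxoxoxf" → prefix "xx" already present; 9 new (x, o, o, x, o, x, o, x, f)
  "foxxfo" → prefix "foxx" already present; 2 new (f, o)
  "oxxooo" → prefix "ox" already present; 4 new (x, o, o, o)
  "fxfoo" → prefix "fx" already present; 3 new (f, o, o)
  "ooxx" → prefix "oo" already present; 2 new (x, x)
  "xofxfxo" → prefix "xo" already present; 5 new (f, x, f, x, o)
  "fffffxofoof" → prefix "fff" already present; 8 new (f, f, x, o, f, o, o, f)
  "xoxxx" → prefix "xox" already present; 2 new (x, x)
  "fxoxoxfxffo" → prefix "fx" already present; 9 new (o, x, o, x, f, x, f, f, o)
  "xofofxox" → prefix "xof" already present; 5 new (o, f, x, o, x)
Total nodes = 7 + 5 + 9 + 4 + 7 + 10 + 8 + 2 + 4 + 6 + 10 + 9 + 2 + 4 + 3 + 2 + 5 + 8 + 2 + 9 + 5 = 121

121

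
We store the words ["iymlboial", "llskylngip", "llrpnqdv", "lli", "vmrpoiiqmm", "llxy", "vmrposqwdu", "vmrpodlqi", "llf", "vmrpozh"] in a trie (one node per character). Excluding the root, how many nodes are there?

50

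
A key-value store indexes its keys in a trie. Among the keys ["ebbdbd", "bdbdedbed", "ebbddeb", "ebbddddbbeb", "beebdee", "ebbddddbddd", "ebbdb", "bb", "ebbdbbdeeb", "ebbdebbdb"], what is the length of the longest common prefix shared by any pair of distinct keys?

Equivalently: take the maximum, over all pairs, of their longest common prefix length.
"ebbddddbbeb" and "ebbddddbddd" agree on "ebbddddb" (8 characters) before diverging; nothing deeper is shared.
Longest shared-prefix length: 8

8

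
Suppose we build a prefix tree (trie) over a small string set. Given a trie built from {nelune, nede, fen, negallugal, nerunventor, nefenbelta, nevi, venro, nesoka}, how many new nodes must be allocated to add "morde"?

5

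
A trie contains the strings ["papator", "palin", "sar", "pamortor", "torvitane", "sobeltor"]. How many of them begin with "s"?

Walk to "s"; the words in its subtree are exactly those with that prefix.
Matches: "sar", "sobeltor"
Count: 2

2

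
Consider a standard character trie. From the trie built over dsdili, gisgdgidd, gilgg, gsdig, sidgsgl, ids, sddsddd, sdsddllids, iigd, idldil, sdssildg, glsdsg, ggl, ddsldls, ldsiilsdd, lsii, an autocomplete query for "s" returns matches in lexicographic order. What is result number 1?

sddsddd

Filter for "s…" and sort: "sddsddd", "sdsddllids", "sdssildg", "sidgsgl"
Position 1: sddsddd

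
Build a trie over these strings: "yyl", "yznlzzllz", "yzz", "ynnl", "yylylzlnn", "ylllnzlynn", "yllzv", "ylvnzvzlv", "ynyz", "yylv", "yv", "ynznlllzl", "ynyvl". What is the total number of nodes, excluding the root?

Trace insertions, counting only characters that open a new branch:
  "yyl" → 3 new (y, y, l)
  "yznlzzllz" → prefix "y" already present; 8 new (z, n, l, z, z, l, l, z)
  "yzz" → prefix "yz" already present; 1 new (z)
  "ynnl" → prefix "y" already present; 3 new (n, n, l)
  "yylylzlnn" → prefix "yyl" already present; 6 new (y, l, z, l, n, n)
  "ylllnzlynn" → prefix "y" already present; 9 new (l, l, l, n, z, l, y, n, n)
  "yllzv" → prefix "yll" already present; 2 new (z, v)
  "ylvnzvzlv" → prefix "yl" already present; 7 new (v, n, z, v, z, l, v)
  "ynyz" → prefix "yn" already present; 2 new (y, z)
  "yylv" → prefix "yyl" already present; 1 new (v)
  "yv" → prefix "y" already present; 1 new (v)
  "ynznlllzl" → prefix "yn" already present; 7 new (z, n, l, l, l, z, l)
  "ynyvl" → prefix "yny" already present; 2 new (v, l)
Total nodes = 3 + 8 + 1 + 3 + 6 + 9 + 2 + 7 + 2 + 1 + 1 + 7 + 2 = 52

52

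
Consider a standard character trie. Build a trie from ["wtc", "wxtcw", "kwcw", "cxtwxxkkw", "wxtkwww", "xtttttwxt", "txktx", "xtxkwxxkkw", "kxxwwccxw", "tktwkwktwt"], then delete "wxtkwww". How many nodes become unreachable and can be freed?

4

Walk "wxtkwww" from the leaf back toward the root, removing each node that no remaining word uses.
The suffix "kwww" (4 nodes) is used only by "wxtkwww"; the node for "wxt" still has the child "c", so pruning stops there.
Nodes removed: 4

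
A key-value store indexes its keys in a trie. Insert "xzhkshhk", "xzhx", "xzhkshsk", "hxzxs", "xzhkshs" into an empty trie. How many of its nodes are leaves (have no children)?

4

Leaves are exactly the stored words that no other stored word extends.
Those words: "hxzxs", "xzhkshhk", "xzhkshsk", "xzhx"
Leaf count: 4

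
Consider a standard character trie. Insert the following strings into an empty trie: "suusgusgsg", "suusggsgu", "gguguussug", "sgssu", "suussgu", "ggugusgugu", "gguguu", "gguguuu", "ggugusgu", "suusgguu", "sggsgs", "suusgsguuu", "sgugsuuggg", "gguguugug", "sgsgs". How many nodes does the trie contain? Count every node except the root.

61

Count nodes per top-level branch (shared prefixes stored once):
  'g'-branch (ggugusgu, ggugusgugu, gguguu, gguguugug, gguguussug, gguguuu): 19 nodes
  's'-branch (sggsgs, sgsgs, sgssu, sgugsuuggg, suusggsgu, suusgguu, suusgsguuu, suusgusgsg, suussgu): 42 nodes
Sum: 61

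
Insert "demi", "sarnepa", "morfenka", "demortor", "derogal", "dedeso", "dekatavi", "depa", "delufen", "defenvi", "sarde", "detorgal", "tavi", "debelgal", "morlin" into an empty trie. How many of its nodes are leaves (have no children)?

15

A leaf is a node with no children — equivalently, the end of a word that is not a proper prefix of any other stored word.
Those words: "debelgal", "dedeso", "defenvi", "dekatavi", "delufen", "demi", "demortor", "depa", "derogal", "detorgal", "morfenka", "morlin", "sarde", "sarnepa", "tavi"
Leaf count: 15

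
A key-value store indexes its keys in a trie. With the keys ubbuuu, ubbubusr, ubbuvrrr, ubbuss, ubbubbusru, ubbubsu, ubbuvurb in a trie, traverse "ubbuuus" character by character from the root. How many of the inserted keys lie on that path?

1

Check each prefix of "ubbuuus" against the stored set — each match is an end-marker on the path.
Prefixes of the query that are stored words: "ubbuuu"
Count: 1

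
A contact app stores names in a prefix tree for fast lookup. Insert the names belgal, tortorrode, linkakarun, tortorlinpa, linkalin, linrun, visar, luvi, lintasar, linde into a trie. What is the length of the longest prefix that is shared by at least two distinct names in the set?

6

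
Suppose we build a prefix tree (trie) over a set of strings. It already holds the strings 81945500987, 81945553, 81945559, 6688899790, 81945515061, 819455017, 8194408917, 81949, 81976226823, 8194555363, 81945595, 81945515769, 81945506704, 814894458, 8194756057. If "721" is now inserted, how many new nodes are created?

3

"721" shares no prefix with any stored word, so all 3 characters open new nodes.
3 − 0 = 3 new nodes.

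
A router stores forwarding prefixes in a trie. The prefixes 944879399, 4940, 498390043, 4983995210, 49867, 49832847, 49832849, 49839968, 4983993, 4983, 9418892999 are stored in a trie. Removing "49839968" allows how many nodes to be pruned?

A node on "49839968"'s path can go only if nothing else ends at it or branches off below it.
The suffix "68" (2 nodes) is used only by "49839968"; the node for "498399" still has the child "5", so pruning stops there.
Nodes removed: 2

2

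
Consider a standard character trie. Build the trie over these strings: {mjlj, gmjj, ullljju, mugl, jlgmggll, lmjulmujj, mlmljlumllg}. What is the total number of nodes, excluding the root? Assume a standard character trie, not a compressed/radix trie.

Count nodes per top-level branch (shared prefixes stored once):
  'g'-branch (gmjj): 4 nodes
  'j'-branch (jlgmggll): 8 nodes
  'l'-branch (lmjulmujj): 9 nodes
  'm'-branch (mjlj, mlmljlumllg, mugl): 17 nodes
  'u'-branch (ullljju): 7 nodes
Sum: 45

45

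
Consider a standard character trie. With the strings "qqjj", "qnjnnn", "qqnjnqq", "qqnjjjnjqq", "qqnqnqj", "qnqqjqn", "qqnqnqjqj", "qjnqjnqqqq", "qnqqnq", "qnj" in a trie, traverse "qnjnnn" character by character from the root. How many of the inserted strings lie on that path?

2

Walk "qnjnnn" from the root; an end-of-word marker is hit whenever a stored word is a prefix of "qnjnnn".
Prefixes of the query that are stored words: "qnj", "qnjnnn"
Count: 2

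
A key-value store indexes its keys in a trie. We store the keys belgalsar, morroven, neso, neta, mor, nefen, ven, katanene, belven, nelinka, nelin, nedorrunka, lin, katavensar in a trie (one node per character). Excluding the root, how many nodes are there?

62

For each word, the new-node count is its length minus the longest prefix already in the trie:
  "belgalsar" → 9 new (b, e, l, g, a, l, s, a, r)
  "morroven" → 8 new (m, o, r, r, o, v, e, n)
  "neso" → 4 new (n, e, s, o)
  "neta" → prefix "ne" already present; 2 new (t, a)
  "mor" → prefix "mor" already present; 0 new (none)
  "nefen" → prefix "ne" already present; 3 new (f, e, n)
  "ven" → 3 new (v, e, n)
  "katanene" → 8 new (k, a, t, a, n, e, n, e)
  "belven" → prefix "bel" already present; 3 new (v, e, n)
  "nelinka" → prefix "ne" already present; 5 new (l, i, n, k, a)
  "nelin" → prefix "nelin" already present; 0 new (none)
  "nedorrunka" → prefix "ne" already present; 8 new (d, o, r, r, u, n, k, a)
  "lin" → 3 new (l, i, n)
  "katavensar" → prefix "kata" already present; 6 new (v, e, n, s, a, r)
Total nodes = 9 + 8 + 4 + 2 + 0 + 3 + 3 + 8 + 3 + 5 + 0 + 8 + 3 + 6 = 62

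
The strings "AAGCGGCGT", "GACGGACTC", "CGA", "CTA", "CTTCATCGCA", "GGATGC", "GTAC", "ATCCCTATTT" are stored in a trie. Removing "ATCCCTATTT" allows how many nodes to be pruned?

After clearing the end-marker at "ATCCCTATTT", prune upward until reaching a node still needed by another word.
The suffix "TCCCTATTT" (9 nodes) is used only by "ATCCCTATTT"; the node for "A" still has the child "A", so pruning stops there.
Nodes removed: 9

9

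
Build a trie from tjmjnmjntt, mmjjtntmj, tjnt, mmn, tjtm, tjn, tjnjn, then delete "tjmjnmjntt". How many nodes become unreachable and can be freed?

8

After clearing the end-marker at "tjmjnmjntt", prune upward until reaching a node still needed by another word.
The suffix "mjnmjntt" (8 nodes) is used only by "tjmjnmjntt"; the node for "tj" still has the child "n", so pruning stops there.
Nodes removed: 8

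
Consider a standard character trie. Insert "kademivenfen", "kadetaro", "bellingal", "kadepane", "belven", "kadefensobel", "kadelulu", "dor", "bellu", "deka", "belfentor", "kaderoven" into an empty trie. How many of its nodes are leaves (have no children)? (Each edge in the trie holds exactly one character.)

12

Leaves are exactly the stored words that no other stored word extends.
Those words: "belfentor", "bellingal", "bellu", "belven", "deka", "dor", "kadefensobel", "kadelulu", "kademivenfen", "kadepane", "kaderoven", "kadetaro"
Leaf count: 12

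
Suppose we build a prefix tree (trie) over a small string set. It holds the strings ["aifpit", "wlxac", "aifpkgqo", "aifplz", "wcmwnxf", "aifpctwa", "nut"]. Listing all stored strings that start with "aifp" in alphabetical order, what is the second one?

Words with prefix "aifp", in lexicographic order: "aifpctwa", "aifpit", "aifpkgqo", "aifplz"
The 2nd is aifpit.

aifpit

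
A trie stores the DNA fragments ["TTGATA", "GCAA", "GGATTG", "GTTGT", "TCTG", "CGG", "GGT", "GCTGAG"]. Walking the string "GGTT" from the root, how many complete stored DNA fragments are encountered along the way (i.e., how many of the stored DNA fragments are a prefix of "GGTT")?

1

Check each prefix of "GGTT" against the stored set — each match is an end-marker on the path.
Prefixes of the query that are stored words: "GGT"
Count: 1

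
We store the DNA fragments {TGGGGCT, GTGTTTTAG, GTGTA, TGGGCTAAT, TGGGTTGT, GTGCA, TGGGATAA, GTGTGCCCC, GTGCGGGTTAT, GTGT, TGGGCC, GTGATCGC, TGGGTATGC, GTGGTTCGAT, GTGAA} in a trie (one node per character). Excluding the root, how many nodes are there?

Count nodes per top-level branch (shared prefixes stored once):
  'G'-branch (GTGAA, GTGATCGC, GTGCA, GTGCGGGTTAT, GTGGTTCGAT, GTGT, GTGTA, GTGTGCCCC, GTGTTTTAG): 37 nodes
  'T'-branch (TGGGATAA, TGGGCC, TGGGCTAAT, TGGGGCT, TGGGTATGC, TGGGTTGT): 25 nodes
Sum: 62

62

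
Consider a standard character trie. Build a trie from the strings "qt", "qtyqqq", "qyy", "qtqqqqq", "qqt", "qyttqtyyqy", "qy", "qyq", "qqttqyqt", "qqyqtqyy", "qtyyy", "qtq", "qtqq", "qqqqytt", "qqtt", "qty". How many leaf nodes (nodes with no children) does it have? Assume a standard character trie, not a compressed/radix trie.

Leaves are exactly the stored words that no other stored word extends.
Those words: "qqqqytt", "qqttqyqt", "qqyqtqyy", "qtqqqqq", "qtyqqq", "qtyyy", "qyq", "qyttqtyyqy", "qyy"
Leaf count: 9

9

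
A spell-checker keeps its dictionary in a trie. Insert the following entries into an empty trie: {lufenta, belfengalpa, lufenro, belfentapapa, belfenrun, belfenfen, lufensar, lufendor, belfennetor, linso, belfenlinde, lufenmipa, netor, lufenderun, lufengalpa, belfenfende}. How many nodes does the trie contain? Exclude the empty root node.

Count nodes per top-level branch (shared prefixes stored once):
  'b'-branch (belfenfen, belfenfende, belfengalpa, belfenlinde, belfennetor, belfenrun, belfentapapa): 35 nodes
  'l'-branch (linso, lufenderun, lufendor, lufengalpa, lufenmipa, lufenro, lufensar, lufenta): 32 nodes
  'n'-branch (netor): 5 nodes
Sum: 72

72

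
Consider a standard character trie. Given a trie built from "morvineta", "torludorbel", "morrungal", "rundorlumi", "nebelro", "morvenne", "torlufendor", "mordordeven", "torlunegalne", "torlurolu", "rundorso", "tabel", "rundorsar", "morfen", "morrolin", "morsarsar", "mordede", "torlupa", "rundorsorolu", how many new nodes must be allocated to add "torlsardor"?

Walking "torlsardor" from the root, the first 4 characters ("torl") follow existing edges; "s" is the first miss.
Each of the 6 remaining characters creates one node.

6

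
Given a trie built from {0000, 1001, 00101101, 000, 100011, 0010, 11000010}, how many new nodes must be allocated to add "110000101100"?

4

"11000010" is already a path in the trie; the remaining "1100" must be added.
New nodes needed: |"110000101100"| − 8 = 12 − 8 = 4.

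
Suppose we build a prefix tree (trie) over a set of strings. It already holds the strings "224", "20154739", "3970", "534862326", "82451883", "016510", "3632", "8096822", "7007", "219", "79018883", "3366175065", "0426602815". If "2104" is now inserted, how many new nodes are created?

2

"21" is already a path in the trie; the remaining "04" must be added.
Each of the 2 remaining characters creates one node.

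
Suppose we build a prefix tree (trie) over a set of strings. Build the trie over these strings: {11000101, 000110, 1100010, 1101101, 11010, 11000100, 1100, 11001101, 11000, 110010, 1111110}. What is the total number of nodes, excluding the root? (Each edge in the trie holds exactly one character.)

Trie structure (* marks end of a word):
(root)
├─ 0
│  └─ 0
│     └─ 0
│        └─ 1
│           └─ 1
│              └─ 0 *
└─ 1
   └─ 1
      ├─ 0
      │  ├─ 0 *
      │  │  ├─ 0 *
      │  │  │  └─ 1
      │  │  │     └─ 0 *
      │  │  │        ├─ 0 *
      │  │  │        └─ 1 *
      │  │  └─ 1
      │  │     ├─ 0 *
      │  │     └─ 1
      │  │        └─ 0
      │  │           └─ 1 *
      │  └─ 1
      │     ├─ 0 *
      │     └─ 1
      │        └─ 0
      │           └─ 1 *
      └─ 1
         └─ 1
            └─ 1
               └─ 1
                  └─ 0 *
Counting every labelled node above: 30.

30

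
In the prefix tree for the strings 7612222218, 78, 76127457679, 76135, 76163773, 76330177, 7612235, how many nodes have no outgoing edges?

Leaves are exactly the stored words that no other stored word extends.
Those words: "7612222218", "7612235", "76127457679", "76135", "76163773", "76330177", "78"
Leaf count: 7

7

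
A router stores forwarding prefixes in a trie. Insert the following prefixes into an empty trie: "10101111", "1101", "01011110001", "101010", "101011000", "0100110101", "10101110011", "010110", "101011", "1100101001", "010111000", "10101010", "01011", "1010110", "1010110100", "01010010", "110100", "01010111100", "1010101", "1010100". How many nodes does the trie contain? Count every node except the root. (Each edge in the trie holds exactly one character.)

66

Insert word by word; a character creates a node only if that edge doesn't already exist:
  "10101111" → 8 new (1, 0, 1, 0, 1, 1, 1, 1)
  "1101" → prefix "1" already present; 3 new (1, 0, 1)
  "01011110001" → 11 new (0, 1, 0, 1, 1, 1, 1, 0, 0, 0, 1)
  "101010" → prefix "10101" already present; 1 new (0)
  "101011000" → prefix "101011" already present; 3 new (0, 0, 0)
  "0100110101" → prefix "010" already present; 7 new (0, 1, 1, 0, 1, 0, 1)
  "10101110011" → prefix "1010111" already present; 4 new (0, 0, 1, 1)
  "010110" → prefix "01011" already present; 1 new (0)
  "101011" → prefix "101011" already present; 0 new (none)
  "1100101001" → prefix "110" already present; 7 new (0, 1, 0, 1, 0, 0, 1)
  "010111000" → prefix "010111" already present; 3 new (0, 0, 0)
  "10101010" → prefix "101010" already present; 2 new (1, 0)
  "01011" → prefix "01011" already present; 0 new (none)
  "1010110" → prefix "1010110" already present; 0 new (none)
  "1010110100" → prefix "1010110" already present; 3 new (1, 0, 0)
  "01010010" → prefix "0101" already present; 4 new (0, 0, 1, 0)
  "110100" → prefix "1101" already present; 2 new (0, 0)
  "01010111100" → prefix "01010" already present; 6 new (1, 1, 1, 1, 0, 0)
  "1010101" → prefix "1010101" already present; 0 new (none)
  "1010100" → prefix "101010" already present; 1 new (0)
Total nodes = 8 + 3 + 11 + 1 + 3 + 7 + 4 + 1 + 0 + 7 + 3 + 2 + 0 + 0 + 3 + 4 + 2 + 6 + 0 + 1 = 66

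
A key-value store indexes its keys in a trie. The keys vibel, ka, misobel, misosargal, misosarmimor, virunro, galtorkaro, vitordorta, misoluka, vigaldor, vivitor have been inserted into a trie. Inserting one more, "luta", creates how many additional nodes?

4

No existing word starts with "l", so every character of "luta" needs a new node.
4 − 0 = 4 new nodes.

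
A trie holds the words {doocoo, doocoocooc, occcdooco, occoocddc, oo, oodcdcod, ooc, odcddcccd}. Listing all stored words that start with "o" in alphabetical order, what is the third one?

odcddcccd

Filter for "o…" and sort: "occcdooco", "occoocddc", "odcddcccd", "oo", "ooc", "oodcdcod"
Position 3: odcddcccd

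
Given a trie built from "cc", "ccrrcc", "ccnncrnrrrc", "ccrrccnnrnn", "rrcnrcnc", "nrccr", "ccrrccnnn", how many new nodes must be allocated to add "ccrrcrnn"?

Walking "ccrrcrnn" from the root, the first 5 characters ("ccrrc") follow existing edges; "r" is the first miss.
So 8 − 5 = 3 new nodes.

3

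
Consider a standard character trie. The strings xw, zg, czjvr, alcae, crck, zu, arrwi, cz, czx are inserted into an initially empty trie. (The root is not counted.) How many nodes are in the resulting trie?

23

Trie structure (* marks end of a word):
(root)
├─ a
│  ├─ l
│  │  └─ c
│  │     └─ a
│  │        └─ e *
│  └─ r
│     └─ r
│        └─ w
│           └─ i *
├─ c
│  ├─ r
│  │  └─ c
│  │     └─ k *
│  └─ z *
│     ├─ j
│     │  └─ v
│     │     └─ r *
│     └─ x *
├─ x
│  └─ w *
└─ z
   ├─ g *
   └─ u *
Counting every labelled node above: 23.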